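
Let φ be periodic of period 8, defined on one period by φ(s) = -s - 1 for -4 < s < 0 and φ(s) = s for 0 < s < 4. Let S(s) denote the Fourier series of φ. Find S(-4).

At s = -4 the one-sided limits are φ(-4^-) = 4 and φ(-4^+) = 3.
By Dirichlet's theorem the series converges to their average, [(4) + (3)]/2 = 7/2.

7/2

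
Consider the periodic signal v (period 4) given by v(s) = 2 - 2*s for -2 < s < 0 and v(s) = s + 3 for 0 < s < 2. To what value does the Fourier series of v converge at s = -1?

4

v is continuous at s = -1 with value 4, so the series converges to 4 there.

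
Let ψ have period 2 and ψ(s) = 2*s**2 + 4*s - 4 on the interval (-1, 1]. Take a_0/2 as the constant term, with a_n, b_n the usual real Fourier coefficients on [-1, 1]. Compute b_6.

b_6 = ∫_{-1}^{1} ψ(s) sin(6*pi*s) ds.
Integrating by parts twice (tabular method), an antiderivative of (2*s**2 + 4*s - 4) sin(6*pi*s) is -s**2*cos(6*pi*s)/(3*pi) + s*sin(6*pi*s)/(9*pi**2) - 2*s*cos(6*pi*s)/(3*pi) + sin(6*pi*s)/(9*pi**2) + cos(6*pi*s)/(54*pi**3) + 2*cos(6*pi*s)/(3*pi); evaluating from -1 to 1: ∫_{-1}^{1} (2*s**2 + 4*s - 4) sin(6*pi*s) ds = ((1 - 18*pi**2)/(54*pi**3)) - ((1/54 + pi**2)/pi**3) = -4/(3*pi).
Hence b_6 = -4/(3*pi).

-4/(3*pi)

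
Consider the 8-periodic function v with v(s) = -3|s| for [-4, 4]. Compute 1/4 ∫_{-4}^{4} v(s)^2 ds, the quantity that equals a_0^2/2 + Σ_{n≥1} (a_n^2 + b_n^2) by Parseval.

96

1/4 ∫_{-4}^{4} v(s)^2 ds = 1/4 · (384) = 96.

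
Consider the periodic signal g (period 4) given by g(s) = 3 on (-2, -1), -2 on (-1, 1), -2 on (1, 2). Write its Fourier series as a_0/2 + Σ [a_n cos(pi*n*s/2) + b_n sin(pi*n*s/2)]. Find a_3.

5/(3*pi)

a_3 = 1/2 ∫_{-2}^{2} g(s) cos(3*pi*s/2) ds.
Split the integral at the breakpoints.
Directly, an antiderivative of (3) cos(3*pi*s/2) is 2*sin(3*pi*s/2)/pi; evaluating from -2 to -1: ∫_{-2}^{-1} (3) cos(3*pi*s/2) ds = (2/pi) - (0) = 2/pi.
Directly, an antiderivative of (-2) cos(3*pi*s/2) is -4*sin(3*pi*s/2)/(3*pi); evaluating from -1 to 1: ∫_{-1}^{1} (-2) cos(3*pi*s/2) ds = (4/(3*pi)) - (-4/(3*pi)) = 8/(3*pi).
Directly, an antiderivative of (-2) cos(3*pi*s/2) is -4*sin(3*pi*s/2)/(3*pi); evaluating from 1 to 2: ∫_{1}^{2} (-2) cos(3*pi*s/2) ds = (0) - (4/(3*pi)) = -4/(3*pi).
Summing the pieces and multiplying by (1/2) gives a_3 = 5/(3*pi).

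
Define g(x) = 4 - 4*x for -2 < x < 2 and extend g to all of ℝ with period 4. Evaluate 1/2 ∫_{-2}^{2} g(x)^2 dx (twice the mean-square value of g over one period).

224/3

1/2 ∫_{-2}^{2} g(x)^2 dx = 1/2 · (448/3) = 224/3.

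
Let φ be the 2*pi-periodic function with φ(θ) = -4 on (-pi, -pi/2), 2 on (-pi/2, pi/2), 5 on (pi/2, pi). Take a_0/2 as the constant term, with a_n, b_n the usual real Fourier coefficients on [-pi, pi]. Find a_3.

-1/pi

a_3 = 1/pi ∫_{-pi}^{pi} φ(θ) cos(3*θ) dθ.
Split the integral at the breakpoints.
Directly, an antiderivative of (-4) cos(3*θ) is -4*sin(3*θ)/3; evaluating from -pi to -pi/2: ∫_{-pi}^{-pi/2} (-4) cos(3*θ) dθ = (-4/3) - (0) = -4/3.
Directly, an antiderivative of (2) cos(3*θ) is 2*sin(3*θ)/3; evaluating from -pi/2 to pi/2: ∫_{-pi/2}^{pi/2} (2) cos(3*θ) dθ = (-2/3) - (2/3) = -4/3.
Directly, an antiderivative of (5) cos(3*θ) is 5*sin(3*θ)/3; evaluating from pi/2 to pi: ∫_{pi/2}^{pi} (5) cos(3*θ) dθ = (0) - (-5/3) = 5/3.
Summing the pieces and multiplying by (1/pi) gives a_3 = -1/pi.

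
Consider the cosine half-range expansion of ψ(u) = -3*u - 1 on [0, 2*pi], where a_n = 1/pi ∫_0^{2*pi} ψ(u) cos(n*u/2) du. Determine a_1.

24/pi

a_1 = 1/pi ∫_0^{2*pi} (-3*u - 1) cos(u/2) du.
Integrating by parts (boundary term plus one more integral), an antiderivative of (-3*u - 1) cos(u/2) is -6*u*sin(u/2) - 2*sin(u/2) - 12*cos(u/2); evaluating from 0 to 2*pi: ∫_{0}^{2*pi} (-3*u - 1) cos(u/2) du = (12) - (-12) = 24.
Hence a_1 = (1/pi)·(24) = 24/pi.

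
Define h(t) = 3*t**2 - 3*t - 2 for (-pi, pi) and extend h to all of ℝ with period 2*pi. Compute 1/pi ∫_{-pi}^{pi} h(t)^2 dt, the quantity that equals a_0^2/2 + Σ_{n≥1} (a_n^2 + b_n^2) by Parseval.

-2*pi**2 + 8 + 18*pi**4/5

1/pi ∫_{-pi}^{pi} h(t)^2 dt = 1/pi · (2*pi*(-pi**2 + 4 + 9*pi**4/5)) = -2*pi**2 + 8 + 18*pi**4/5.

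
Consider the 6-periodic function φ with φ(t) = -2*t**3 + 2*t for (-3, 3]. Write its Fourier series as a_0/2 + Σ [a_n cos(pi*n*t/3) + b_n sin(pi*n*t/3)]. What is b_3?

-32/pi + 24/pi**3

b_3 = 1/3 ∫_{-3}^{3} φ(t) sin(pi*t) dt.
φ is odd and sin(pi*t) is odd, so the integrand is even and b_3 = 2/3 ∫_0^{3} φ(t) sin(pi*t) dt.
Integrating by parts three times (tabular method), an antiderivative of (-2*t**3 + 2*t) sin(pi*t) is 2*t**3*cos(pi*t)/pi - 6*t**2*sin(pi*t)/pi**2 - 2*t*cos(pi*t)/pi - 12*t*cos(pi*t)/pi**3 + 12*sin(pi*t)/pi**4 + 2*sin(pi*t)/pi**2; evaluating from 0 to 3: ∫_{0}^{3} (-2*t**3 + 2*t) sin(pi*t) dt = (-48/pi + 36/pi**3) - (0) = -48/pi + 36/pi**3.
Hence b_3 = (2/3)·(-48/pi + 36/pi**3) = -32/pi + 24/pi**3.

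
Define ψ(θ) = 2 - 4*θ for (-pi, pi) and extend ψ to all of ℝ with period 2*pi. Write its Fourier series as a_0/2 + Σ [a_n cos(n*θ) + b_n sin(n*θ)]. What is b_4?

b_4 = 1/pi ∫_{-pi}^{pi} ψ(θ) sin(4*θ) dθ.
Integrating by parts (boundary term plus one more integral), an antiderivative of (2 - 4*θ) sin(4*θ) is θ*cos(4*θ) - sin(4*θ)/4 - cos(4*θ)/2; evaluating from -pi to pi: ∫_{-pi}^{pi} (2 - 4*θ) sin(4*θ) dθ = (-1/2 + pi) - (-pi - 1/2) = 2*pi.
Hence b_4 = (1/pi)·(2*pi) = 2.

2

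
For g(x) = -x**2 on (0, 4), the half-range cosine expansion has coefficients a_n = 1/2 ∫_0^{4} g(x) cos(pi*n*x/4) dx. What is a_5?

64/(25*pi**2)

a_5 = 1/2 ∫_0^{4} (-x**2) cos(5*pi*x/4) dx.
Integrating by parts twice (tabular method), an antiderivative of (-x**2) cos(5*pi*x/4) is -4*x**2*sin(5*pi*x/4)/(5*pi) - 32*x*cos(5*pi*x/4)/(25*pi**2) + 128*sin(5*pi*x/4)/(125*pi**3); evaluating from 0 to 4: ∫_{0}^{4} (-x**2) cos(5*pi*x/4) dx = (128/(25*pi**2)) - (0) = 128/(25*pi**2).
Hence a_5 = (1/2)·(128/(25*pi**2)) = 64/(25*pi**2).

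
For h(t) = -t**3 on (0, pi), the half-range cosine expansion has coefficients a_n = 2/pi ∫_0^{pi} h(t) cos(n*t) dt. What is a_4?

a_4 = 2/pi ∫_0^{pi} (-t**3) cos(4*t) dt.
Integrating by parts three times (tabular method), an antiderivative of (-t**3) cos(4*t) is -t**3*sin(4*t)/4 - 3*t**2*cos(4*t)/16 + 3*t*sin(4*t)/32 + 3*cos(4*t)/128; evaluating from 0 to pi: ∫_{0}^{pi} (-t**3) cos(4*t) dt = (3/128 - 3*pi**2/16) - (3/128) = -3*pi**2/16.
Hence a_4 = (2/pi)·(-3*pi**2/16) = -3*pi/8.

-3*pi/8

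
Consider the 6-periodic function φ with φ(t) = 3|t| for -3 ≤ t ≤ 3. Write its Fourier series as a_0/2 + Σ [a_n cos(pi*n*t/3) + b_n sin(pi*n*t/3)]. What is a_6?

0

a_6 = 1/3 ∫_{-3}^{3} φ(t) cos(2*pi*t) dt.
φ is even and cos(2*pi*t) is even, so the integrand is even and a_6 = 2/3 ∫_0^{3} φ(t) cos(2*pi*t) dt.
Integrating by parts (boundary term plus one more integral), an antiderivative of (3*t) cos(2*pi*t) is 3*t*sin(2*pi*t)/(2*pi) + 3*cos(2*pi*t)/(4*pi**2); evaluating from 0 to 3: ∫_{0}^{3} (3*t) cos(2*pi*t) dt = (3/(4*pi**2)) - (3/(4*pi**2)) = 0.
Hence a_6 = (2/3)·(0) = 0.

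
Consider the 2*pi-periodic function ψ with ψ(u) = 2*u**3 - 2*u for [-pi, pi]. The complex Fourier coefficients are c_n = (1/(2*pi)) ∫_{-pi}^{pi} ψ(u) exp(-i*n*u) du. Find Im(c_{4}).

Since ψ is real-valued, Im(c_{4}) = -(1/(2*pi)) ∫_{-pi}^{pi} ψ(u) sin(4*u) du = -b_{4}/2.
ψ is odd and sin(4*u) is odd, so the integrand is even: ∫_{-pi}^{pi} ψ(u) sin(4*u) du = 2∫_0^{pi} ψ(u) sin(4*u) du.
Integrating by parts three times (tabular method), an antiderivative of (2*u**3 - 2*u) sin(4*u) is -u**3*cos(4*u)/2 + 3*u**2*sin(4*u)/8 + 11*u*cos(4*u)/16 - 11*sin(4*u)/64; evaluating from 0 to pi: ∫_{0}^{pi} (2*u**3 - 2*u) sin(4*u) du = (pi*(11 - 8*pi**2)/16) - (0) = pi*(11 - 8*pi**2)/16.
So ∫_{-pi}^{pi} ψ(u) sin(4*u) du = pi*(11/8 - pi**2).
Hence Im(c_{4}) = (-1/(2*pi))·(pi*(11/8 - pi**2)) = -11/16 + pi**2/2.

-11/16 + pi**2/2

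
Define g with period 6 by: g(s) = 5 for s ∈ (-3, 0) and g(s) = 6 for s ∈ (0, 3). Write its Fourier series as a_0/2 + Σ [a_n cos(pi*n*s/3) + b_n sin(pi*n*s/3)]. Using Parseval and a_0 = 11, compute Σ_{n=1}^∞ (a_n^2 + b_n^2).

1/2

Parseval: a_0^2/2 + Σ_{n≥1} (a_n^2+b_n^2) = 1/3 ∫_{-3}^{3} g(s)^2 ds = 61.
Subtract a_0^2/2 = 121/2: Σ (a_n^2+b_n^2) = 1/2.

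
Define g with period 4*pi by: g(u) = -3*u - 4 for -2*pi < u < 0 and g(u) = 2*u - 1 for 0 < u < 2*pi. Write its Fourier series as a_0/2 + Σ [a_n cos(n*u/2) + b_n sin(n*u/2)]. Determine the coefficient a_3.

a_3 = (1/(2*pi)) ∫_{-2*pi}^{2*pi} g(u) cos(3*u/2) du.
Split the integral at the breakpoints.
Integrating by parts (boundary term plus one more integral), an antiderivative of (-3*u - 4) cos(3*u/2) is -2*u*sin(3*u/2) - 8*sin(3*u/2)/3 - 4*cos(3*u/2)/3; evaluating from -2*pi to 0: ∫_{-2*pi}^{0} (-3*u - 4) cos(3*u/2) du = (-4/3) - (4/3) = -8/3.
Integrating by parts (boundary term plus one more integral), an antiderivative of (2*u - 1) cos(3*u/2) is 4*u*sin(3*u/2)/3 - 2*sin(3*u/2)/3 + 8*cos(3*u/2)/9; evaluating from 0 to 2*pi: ∫_{0}^{2*pi} (2*u - 1) cos(3*u/2) du = (-8/9) - (8/9) = -16/9.
Summing the pieces and multiplying by (1/(2*pi)) gives a_3 = -20/(9*pi).

-20/(9*pi)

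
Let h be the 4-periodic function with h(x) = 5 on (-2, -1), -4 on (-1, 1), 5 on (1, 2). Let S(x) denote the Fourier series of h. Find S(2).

5

x = 2 differs from x = -2 by 1 full period(s), and the series is 4-periodic.
h is continuous at x = -2 with value 5, so the series converges to 5 there.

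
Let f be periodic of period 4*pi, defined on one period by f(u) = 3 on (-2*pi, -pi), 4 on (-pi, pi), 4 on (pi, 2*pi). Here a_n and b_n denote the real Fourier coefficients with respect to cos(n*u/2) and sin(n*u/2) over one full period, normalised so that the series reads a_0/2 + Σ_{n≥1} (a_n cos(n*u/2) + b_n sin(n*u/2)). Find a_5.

a_5 = (1/(2*pi)) ∫_{-2*pi}^{2*pi} f(u) cos(5*u/2) du.
Split the integral at the breakpoints.
Directly, an antiderivative of (3) cos(5*u/2) is 6*sin(5*u/2)/5; evaluating from -2*pi to -pi: ∫_{-2*pi}^{-pi} (3) cos(5*u/2) du = (-6/5) - (0) = -6/5.
Directly, an antiderivative of (4) cos(5*u/2) is 8*sin(5*u/2)/5; evaluating from -pi to pi: ∫_{-pi}^{pi} (4) cos(5*u/2) du = (8/5) - (-8/5) = 16/5.
Directly, an antiderivative of (4) cos(5*u/2) is 8*sin(5*u/2)/5; evaluating from pi to 2*pi: ∫_{pi}^{2*pi} (4) cos(5*u/2) du = (0) - (8/5) = -8/5.
Summing the pieces and multiplying by (1/(2*pi)) gives a_5 = 1/(5*pi).

1/(5*pi)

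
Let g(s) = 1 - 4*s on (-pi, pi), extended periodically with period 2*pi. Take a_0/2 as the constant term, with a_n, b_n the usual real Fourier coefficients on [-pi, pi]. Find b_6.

4/3

b_6 = 1/pi ∫_{-pi}^{pi} g(s) sin(6*s) ds.
Integrating by parts (boundary term plus one more integral), an antiderivative of (1 - 4*s) sin(6*s) is 2*s*cos(6*s)/3 - sin(6*s)/9 - cos(6*s)/6; evaluating from -pi to pi: ∫_{-pi}^{pi} (1 - 4*s) sin(6*s) ds = (-1/6 + 2*pi/3) - (-2*pi/3 - 1/6) = 4*pi/3.
Hence b_6 = (1/pi)·(4*pi/3) = 4/3.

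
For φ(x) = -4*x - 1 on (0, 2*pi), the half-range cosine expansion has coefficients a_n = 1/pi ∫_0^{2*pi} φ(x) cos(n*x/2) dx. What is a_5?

32/(25*pi)

a_5 = 1/pi ∫_0^{2*pi} (-4*x - 1) cos(5*x/2) dx.
Integrating by parts (boundary term plus one more integral), an antiderivative of (-4*x - 1) cos(5*x/2) is -8*x*sin(5*x/2)/5 - 2*sin(5*x/2)/5 - 16*cos(5*x/2)/25; evaluating from 0 to 2*pi: ∫_{0}^{2*pi} (-4*x - 1) cos(5*x/2) dx = (16/25) - (-16/25) = 32/25.
Hence a_5 = (1/pi)·(32/25) = 32/(25*pi).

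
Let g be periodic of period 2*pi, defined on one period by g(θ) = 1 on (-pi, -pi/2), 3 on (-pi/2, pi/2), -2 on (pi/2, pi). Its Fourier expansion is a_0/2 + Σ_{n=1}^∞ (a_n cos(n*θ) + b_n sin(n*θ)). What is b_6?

1/pi

b_6 = 1/pi ∫_{-pi}^{pi} g(θ) sin(6*θ) dθ.
Split the integral at the breakpoints.
Directly, an antiderivative of (1) sin(6*θ) is -cos(6*θ)/6; evaluating from -pi to -pi/2: ∫_{-pi}^{-pi/2} (1) sin(6*θ) dθ = (1/6) - (-1/6) = 1/3.
Directly, an antiderivative of (3) sin(6*θ) is -cos(6*θ)/2; evaluating from -pi/2 to pi/2: ∫_{-pi/2}^{pi/2} (3) sin(6*θ) dθ = (1/2) - (1/2) = 0.
Directly, an antiderivative of (-2) sin(6*θ) is cos(6*θ)/3; evaluating from pi/2 to pi: ∫_{pi/2}^{pi} (-2) sin(6*θ) dθ = (1/3) - (-1/3) = 2/3.
Summing the pieces and multiplying by (1/pi) gives b_6 = 1/pi.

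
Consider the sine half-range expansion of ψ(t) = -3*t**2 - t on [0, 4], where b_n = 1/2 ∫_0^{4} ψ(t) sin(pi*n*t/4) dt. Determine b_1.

-104/pi + 384/pi**3

b_1 = 1/2 ∫_0^{4} (-3*t**2 - t) sin(pi*t/4) dt.
Integrating by parts twice (tabular method), an antiderivative of (-3*t**2 - t) sin(pi*t/4) is 12*t**2*cos(pi*t/4)/pi - 96*t*sin(pi*t/4)/pi**2 + 4*t*cos(pi*t/4)/pi - 16*sin(pi*t/4)/pi**2 - 384*cos(pi*t/4)/pi**3; evaluating from 0 to 4: ∫_{0}^{4} (-3*t**2 - t) sin(pi*t/4) dt = (-208/pi + 384/pi**3) - (-384/pi**3) = -208/pi + 768/pi**3.
Hence b_1 = (1/2)·(-208/pi + 768/pi**3) = -104/pi + 384/pi**3.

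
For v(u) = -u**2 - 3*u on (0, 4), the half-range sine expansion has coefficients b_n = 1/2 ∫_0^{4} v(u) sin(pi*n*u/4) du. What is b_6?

28/(3*pi)

b_6 = 1/2 ∫_0^{4} (-u**2 - 3*u) sin(3*pi*u/2) du.
Integrating by parts twice (tabular method), an antiderivative of (-u**2 - 3*u) sin(3*pi*u/2) is 2*u**2*cos(3*pi*u/2)/(3*pi) - 8*u*sin(3*pi*u/2)/(9*pi**2) + 2*u*cos(3*pi*u/2)/pi - 4*sin(3*pi*u/2)/(3*pi**2) - 16*cos(3*pi*u/2)/(27*pi**3); evaluating from 0 to 4: ∫_{0}^{4} (-u**2 - 3*u) sin(3*pi*u/2) du = (8*(-2 + 63*pi**2)/(27*pi**3)) - (-16/(27*pi**3)) = 56/(3*pi).
Hence b_6 = (1/2)·(56/(3*pi)) = 28/(3*pi).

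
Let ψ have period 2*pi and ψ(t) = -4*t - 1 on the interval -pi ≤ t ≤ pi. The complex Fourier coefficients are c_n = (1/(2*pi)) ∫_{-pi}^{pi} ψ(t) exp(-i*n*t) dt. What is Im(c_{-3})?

-4/3

Since ψ is real-valued, Im(c_{-3}) = -(1/(2*pi)) ∫_{-pi}^{pi} ψ(t) sin(-3*t) dt = b_{3}/2.
Integrating by parts (boundary term plus one more integral), an antiderivative of (-4*t - 1) sin(-3*t) is -4*t*cos(3*t)/3 + 4*sin(3*t)/9 - cos(3*t)/3; evaluating from -pi to pi: ∫_{-pi}^{pi} (-4*t - 1) sin(-3*t) dt = (1/3 + 4*pi/3) - (1/3 - 4*pi/3) = 8*pi/3.
Hence Im(c_{-3}) = (-1/(2*pi))·(8*pi/3) = -4/3.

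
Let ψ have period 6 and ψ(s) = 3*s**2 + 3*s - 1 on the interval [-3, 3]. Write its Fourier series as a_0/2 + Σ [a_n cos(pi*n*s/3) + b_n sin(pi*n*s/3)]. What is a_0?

a_0 = 1/3 ∫_{-3}^{3} ψ(s) ds = 1/3 · (48) = 16.

16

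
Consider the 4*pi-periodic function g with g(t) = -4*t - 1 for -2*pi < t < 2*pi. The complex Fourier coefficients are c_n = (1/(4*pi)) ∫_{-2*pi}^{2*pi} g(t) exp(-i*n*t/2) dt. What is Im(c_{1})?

8

Since g is real-valued, Im(c_{1}) = -(1/(4*pi)) ∫_{-2*pi}^{2*pi} g(t) sin(t/2) dt = -b_{1}/2.
Integrating by parts (boundary term plus one more integral), an antiderivative of (-4*t - 1) sin(t/2) is 8*t*cos(t/2) - 16*sin(t/2) + 2*cos(t/2); evaluating from -2*pi to 2*pi: ∫_{-2*pi}^{2*pi} (-4*t - 1) sin(t/2) dt = (-16*pi - 2) - (-2 + 16*pi) = -32*pi.
Hence Im(c_{1}) = (-1/(4*pi))·(-32*pi) = 8.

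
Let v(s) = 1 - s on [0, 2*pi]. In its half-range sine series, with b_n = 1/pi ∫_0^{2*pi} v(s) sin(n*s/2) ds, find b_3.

b_3 = 1/pi ∫_0^{2*pi} (1 - s) sin(3*s/2) ds.
Integrating by parts (boundary term plus one more integral), an antiderivative of (1 - s) sin(3*s/2) is 2*s*cos(3*s/2)/3 - 4*sin(3*s/2)/9 - 2*cos(3*s/2)/3; evaluating from 0 to 2*pi: ∫_{0}^{2*pi} (1 - s) sin(3*s/2) ds = (2/3 - 4*pi/3) - (-2/3) = 4/3 - 4*pi/3.
Hence b_3 = (1/pi)·(4/3 - 4*pi/3) = 4*(1 - pi)/(3*pi).

4*(1 - pi)/(3*pi)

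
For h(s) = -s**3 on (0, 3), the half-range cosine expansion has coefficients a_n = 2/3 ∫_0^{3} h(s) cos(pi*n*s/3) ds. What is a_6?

a_6 = 2/3 ∫_0^{3} (-s**3) cos(2*pi*s) ds.
Integrating by parts three times (tabular method), an antiderivative of (-s**3) cos(2*pi*s) is -s**3*sin(2*pi*s)/(2*pi) - 3*s**2*cos(2*pi*s)/(4*pi**2) + 3*s*sin(2*pi*s)/(4*pi**3) + 3*cos(2*pi*s)/(8*pi**4); evaluating from 0 to 3: ∫_{0}^{3} (-s**3) cos(2*pi*s) ds = (3*(1 - 18*pi**2)/(8*pi**4)) - (3/(8*pi**4)) = -27/(4*pi**2).
Hence a_6 = (2/3)·(-27/(4*pi**2)) = -9/(2*pi**2).

-9/(2*pi**2)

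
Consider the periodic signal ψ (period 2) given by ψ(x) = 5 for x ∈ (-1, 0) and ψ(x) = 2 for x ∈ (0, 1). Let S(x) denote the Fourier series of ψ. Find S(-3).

7/2

x = -3 differs from x = 1 by -2 full period(s), and the series is 2-periodic.
At x = 1 the one-sided limits are ψ(1^-) = 2 and ψ(1^+) = 5.
By Dirichlet's theorem the series converges to their average, [(2) + (5)]/2 = 7/2.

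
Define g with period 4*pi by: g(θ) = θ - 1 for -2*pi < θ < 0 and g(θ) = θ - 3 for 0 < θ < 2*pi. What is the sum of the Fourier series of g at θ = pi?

-3 + pi

g is continuous at θ = pi with value -3 + pi, so the series converges to -3 + pi there.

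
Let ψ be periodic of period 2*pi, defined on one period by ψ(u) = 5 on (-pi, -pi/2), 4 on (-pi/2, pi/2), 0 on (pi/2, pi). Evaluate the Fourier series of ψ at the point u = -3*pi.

u = -3*pi differs from u = pi by -2 full period(s), and the series is 2*pi-periodic.
At u = pi the one-sided limits are ψ(pi^-) = 0 and ψ(pi^+) = 5.
By Dirichlet's theorem the series converges to their average, [(0) + (5)]/2 = 5/2.

5/2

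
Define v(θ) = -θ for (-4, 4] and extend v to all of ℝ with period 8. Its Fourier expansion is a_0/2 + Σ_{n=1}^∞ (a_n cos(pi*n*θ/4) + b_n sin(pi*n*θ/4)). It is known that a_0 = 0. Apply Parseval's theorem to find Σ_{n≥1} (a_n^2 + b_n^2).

32/3

Parseval: a_0^2/2 + Σ_{n≥1} (a_n^2+b_n^2) = 1/4 ∫_{-4}^{4} v(θ)^2 dθ = 32/3.
Subtract a_0^2/2 = 0: Σ (a_n^2+b_n^2) = 32/3.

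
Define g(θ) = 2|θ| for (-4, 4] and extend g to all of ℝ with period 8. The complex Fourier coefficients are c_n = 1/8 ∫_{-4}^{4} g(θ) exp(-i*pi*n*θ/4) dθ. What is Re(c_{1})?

-16/pi**2

Since g is real-valued, Re(c_{1}) = 1/8 ∫_{-4}^{4} g(θ) cos(pi*θ/4) dθ = a_{1}/2.
g is even and cos(pi*θ/4) is even, so the integrand is even: ∫_{-4}^{4} g(θ) cos(pi*θ/4) dθ = 2∫_0^{4} g(θ) cos(pi*θ/4) dθ.
Integrating by parts (boundary term plus one more integral), an antiderivative of (2*θ) cos(pi*θ/4) is 8*θ*sin(pi*θ/4)/pi + 32*cos(pi*θ/4)/pi**2; evaluating from 0 to 4: ∫_{0}^{4} (2*θ) cos(pi*θ/4) dθ = (-32/pi**2) - (32/pi**2) = -64/pi**2.
So ∫_{-4}^{4} g(θ) cos(pi*θ/4) dθ = -128/pi**2.
Hence Re(c_{1}) = (1/8)·(-128/pi**2) = -16/pi**2.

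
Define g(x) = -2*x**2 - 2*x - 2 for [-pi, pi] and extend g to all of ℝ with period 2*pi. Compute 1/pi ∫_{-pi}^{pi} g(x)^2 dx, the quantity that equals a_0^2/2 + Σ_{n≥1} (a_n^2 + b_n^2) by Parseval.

1/pi ∫_{-pi}^{pi} g(x)^2 dx = 1/pi · (8*pi*(5 + 5*pi**2 + pi**4)/5) = 8 + 8*pi**2 + 8*pi**4/5.

8 + 8*pi**2 + 8*pi**4/5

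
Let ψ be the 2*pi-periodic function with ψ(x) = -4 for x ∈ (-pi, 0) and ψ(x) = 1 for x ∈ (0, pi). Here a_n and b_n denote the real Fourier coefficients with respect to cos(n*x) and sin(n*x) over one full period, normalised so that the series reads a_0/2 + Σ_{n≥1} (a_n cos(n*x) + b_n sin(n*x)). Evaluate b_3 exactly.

b_3 = 1/pi ∫_{-pi}^{pi} ψ(x) sin(3*x) dx.
Split the integral at the breakpoints.
Directly, an antiderivative of (-4) sin(3*x) is 4*cos(3*x)/3; evaluating from -pi to 0: ∫_{-pi}^{0} (-4) sin(3*x) dx = (4/3) - (-4/3) = 8/3.
Directly, an antiderivative of (1) sin(3*x) is -cos(3*x)/3; evaluating from 0 to pi: ∫_{0}^{pi} (1) sin(3*x) dx = (1/3) - (-1/3) = 2/3.
Summing the pieces and multiplying by (1/pi) gives b_3 = 10/(3*pi).

10/(3*pi)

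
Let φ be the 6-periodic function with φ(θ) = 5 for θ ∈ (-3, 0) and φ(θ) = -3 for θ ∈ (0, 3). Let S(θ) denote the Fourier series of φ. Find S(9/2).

5

θ = 9/2 differs from θ = -3/2 by 1 full period(s), and the series is 6-periodic.
φ is continuous at θ = -3/2 with value 5, so the series converges to 5 there.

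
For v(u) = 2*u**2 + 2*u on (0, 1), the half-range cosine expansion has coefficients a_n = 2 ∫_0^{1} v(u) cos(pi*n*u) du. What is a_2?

a_2 = 2 ∫_0^{1} (2*u**2 + 2*u) cos(2*pi*u) du.
Integrating by parts twice (tabular method), an antiderivative of (2*u**2 + 2*u) cos(2*pi*u) is u**2*sin(2*pi*u)/pi + u*sin(2*pi*u)/pi + u*cos(2*pi*u)/pi**2 - sin(2*pi*u)/(2*pi**3) + cos(2*pi*u)/(2*pi**2); evaluating from 0 to 1: ∫_{0}^{1} (2*u**2 + 2*u) cos(2*pi*u) du = (3/(2*pi**2)) - (1/(2*pi**2)) = pi**(-2).
Hence a_2 = 2·(pi**(-2)) = 2/pi**2.

2/pi**2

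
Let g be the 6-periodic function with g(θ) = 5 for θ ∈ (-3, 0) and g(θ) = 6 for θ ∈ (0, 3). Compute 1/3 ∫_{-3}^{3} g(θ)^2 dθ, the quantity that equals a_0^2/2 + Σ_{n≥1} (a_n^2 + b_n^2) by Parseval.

61

1/3 ∫_{-3}^{3} g(θ)^2 dθ = 1/3 · (183) = 61.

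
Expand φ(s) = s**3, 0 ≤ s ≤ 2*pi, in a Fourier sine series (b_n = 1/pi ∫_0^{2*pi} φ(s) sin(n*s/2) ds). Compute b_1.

b_1 = 1/pi ∫_0^{2*pi} (s**3) sin(s/2) ds.
Integrating by parts three times (tabular method), an antiderivative of (s**3) sin(s/2) is -2*s**3*cos(s/2) + 12*s**2*sin(s/2) + 48*s*cos(s/2) - 96*sin(s/2); evaluating from 0 to 2*pi: ∫_{0}^{2*pi} (s**3) sin(s/2) ds = (16*pi*(-6 + pi**2)) - (0) = 16*pi*(-6 + pi**2).
Hence b_1 = (1/pi)·(16*pi*(-6 + pi**2)) = -96 + 16*pi**2.

-96 + 16*pi**2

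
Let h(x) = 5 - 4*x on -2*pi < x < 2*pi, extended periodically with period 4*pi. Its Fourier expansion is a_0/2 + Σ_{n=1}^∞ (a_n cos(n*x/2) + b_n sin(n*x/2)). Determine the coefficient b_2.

8

b_2 = (1/(2*pi)) ∫_{-2*pi}^{2*pi} h(x) sin(x) dx.
Integrating by parts (boundary term plus one more integral), an antiderivative of (5 - 4*x) sin(x) is 4*x*cos(x) - 4*sin(x) - 5*cos(x); evaluating from -2*pi to 2*pi: ∫_{-2*pi}^{2*pi} (5 - 4*x) sin(x) dx = (-5 + 8*pi) - (-8*pi - 5) = 16*pi.
Hence b_2 = (1/(2*pi))·(16*pi) = 8.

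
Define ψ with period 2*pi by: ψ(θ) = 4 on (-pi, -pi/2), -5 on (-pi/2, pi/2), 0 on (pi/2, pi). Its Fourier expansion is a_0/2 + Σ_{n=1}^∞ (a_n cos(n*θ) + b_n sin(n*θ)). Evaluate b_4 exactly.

b_4 = 1/pi ∫_{-pi}^{pi} ψ(θ) sin(4*θ) dθ.
Split the integral at the breakpoints.
Directly, an antiderivative of (4) sin(4*θ) is -cos(4*θ); evaluating from -pi to -pi/2: ∫_{-pi}^{-pi/2} (4) sin(4*θ) dθ = (-1) - (-1) = 0.
Directly, an antiderivative of (-5) sin(4*θ) is 5*cos(4*θ)/4; evaluating from -pi/2 to pi/2: ∫_{-pi/2}^{pi/2} (-5) sin(4*θ) dθ = (5/4) - (5/4) = 0.
∫_{pi/2}^{pi} (0) sin(4*θ) dθ = 0.
Summing the pieces and multiplying by (1/pi) gives b_4 = 0.

0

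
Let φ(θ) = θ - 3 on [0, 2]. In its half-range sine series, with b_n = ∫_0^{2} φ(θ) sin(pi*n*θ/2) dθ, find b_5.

b_5 = ∫_0^{2} (θ - 3) sin(5*pi*θ/2) dθ.
Integrating by parts (boundary term plus one more integral), an antiderivative of (θ - 3) sin(5*pi*θ/2) is -2*θ*cos(5*pi*θ/2)/(5*pi) + 4*sin(5*pi*θ/2)/(25*pi**2) + 6*cos(5*pi*θ/2)/(5*pi); evaluating from 0 to 2: ∫_{0}^{2} (θ - 3) sin(5*pi*θ/2) dθ = (-2/(5*pi)) - (6/(5*pi)) = -8/(5*pi).
Hence b_5 = -8/(5*pi).

-8/(5*pi)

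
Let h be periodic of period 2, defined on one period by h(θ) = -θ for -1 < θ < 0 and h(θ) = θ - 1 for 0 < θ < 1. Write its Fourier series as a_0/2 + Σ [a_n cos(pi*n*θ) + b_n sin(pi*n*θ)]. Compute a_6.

0

a_6 = ∫_{-1}^{1} h(θ) cos(6*pi*θ) dθ.
Split the integral at the breakpoints.
Integrating by parts (boundary term plus one more integral), an antiderivative of (-θ) cos(6*pi*θ) is -θ*sin(6*pi*θ)/(6*pi) - cos(6*pi*θ)/(36*pi**2); evaluating from -1 to 0: ∫_{-1}^{0} (-θ) cos(6*pi*θ) dθ = (-1/(36*pi**2)) - (-1/(36*pi**2)) = 0.
Integrating by parts (boundary term plus one more integral), an antiderivative of (θ - 1) cos(6*pi*θ) is θ*sin(6*pi*θ)/(6*pi) - sin(6*pi*θ)/(6*pi) + cos(6*pi*θ)/(36*pi**2); evaluating from 0 to 1: ∫_{0}^{1} (θ - 1) cos(6*pi*θ) dθ = (1/(36*pi**2)) - (1/(36*pi**2)) = 0.
Summing the pieces gives a_6 = 0.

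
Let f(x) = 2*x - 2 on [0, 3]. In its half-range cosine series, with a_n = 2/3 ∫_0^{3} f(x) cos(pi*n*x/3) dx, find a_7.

-24/(49*pi**2)

a_7 = 2/3 ∫_0^{3} (2*x - 2) cos(7*pi*x/3) dx.
Integrating by parts (boundary term plus one more integral), an antiderivative of (2*x - 2) cos(7*pi*x/3) is 6*x*sin(7*pi*x/3)/(7*pi) - 6*sin(7*pi*x/3)/(7*pi) + 18*cos(7*pi*x/3)/(49*pi**2); evaluating from 0 to 3: ∫_{0}^{3} (2*x - 2) cos(7*pi*x/3) dx = (-18/(49*pi**2)) - (18/(49*pi**2)) = -36/(49*pi**2).
Hence a_7 = (2/3)·(-36/(49*pi**2)) = -24/(49*pi**2).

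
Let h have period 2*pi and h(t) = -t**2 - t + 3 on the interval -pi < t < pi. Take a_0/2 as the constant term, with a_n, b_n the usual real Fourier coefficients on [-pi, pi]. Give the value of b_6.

1/3

b_6 = 1/pi ∫_{-pi}^{pi} h(t) sin(6*t) dt.
Integrating by parts twice (tabular method), an antiderivative of (-t**2 - t + 3) sin(6*t) is t**2*cos(6*t)/6 - t*sin(6*t)/18 + t*cos(6*t)/6 - sin(6*t)/36 - 55*cos(6*t)/108; evaluating from -pi to pi: ∫_{-pi}^{pi} (-t**2 - t + 3) sin(6*t) dt = (-55/108 + pi/6 + pi**2/6) - (-pi/6 - 55/108 + pi**2/6) = pi/3.
Hence b_6 = (1/pi)·(pi/3) = 1/3.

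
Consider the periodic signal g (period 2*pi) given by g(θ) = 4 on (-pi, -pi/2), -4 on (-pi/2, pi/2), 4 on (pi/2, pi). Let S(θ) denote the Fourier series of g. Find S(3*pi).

4

θ = 3*pi differs from θ = pi by 1 full period(s), and the series is 2*pi-periodic.
g is continuous at θ = pi with value 4, so the series converges to 4 there.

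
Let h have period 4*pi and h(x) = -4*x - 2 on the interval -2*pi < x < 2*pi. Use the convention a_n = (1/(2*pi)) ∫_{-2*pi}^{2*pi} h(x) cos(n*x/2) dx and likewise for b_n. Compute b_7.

b_7 = (1/(2*pi)) ∫_{-2*pi}^{2*pi} h(x) sin(7*x/2) dx.
Integrating by parts (boundary term plus one more integral), an antiderivative of (-4*x - 2) sin(7*x/2) is 8*x*cos(7*x/2)/7 - 16*sin(7*x/2)/49 + 4*cos(7*x/2)/7; evaluating from -2*pi to 2*pi: ∫_{-2*pi}^{2*pi} (-4*x - 2) sin(7*x/2) dx = (-16*pi/7 - 4/7) - (-4/7 + 16*pi/7) = -32*pi/7.
Hence b_7 = (1/(2*pi))·(-32*pi/7) = -16/7.

-16/7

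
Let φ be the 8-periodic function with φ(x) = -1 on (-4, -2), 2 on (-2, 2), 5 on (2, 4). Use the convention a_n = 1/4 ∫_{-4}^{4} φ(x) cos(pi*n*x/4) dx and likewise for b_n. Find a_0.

4

a_0 = 1/4 ∫_{-4}^{4} φ(x) dx = 1/4 · (16) = 4.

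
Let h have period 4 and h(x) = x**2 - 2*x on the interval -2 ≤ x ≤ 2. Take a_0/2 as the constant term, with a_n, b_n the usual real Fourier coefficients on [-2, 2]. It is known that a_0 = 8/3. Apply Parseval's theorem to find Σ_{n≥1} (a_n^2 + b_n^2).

608/45

Parseval: a_0^2/2 + Σ_{n≥1} (a_n^2+b_n^2) = 1/2 ∫_{-2}^{2} h(x)^2 dx = 256/15.
Subtract a_0^2/2 = 32/9: Σ (a_n^2+b_n^2) = 608/45.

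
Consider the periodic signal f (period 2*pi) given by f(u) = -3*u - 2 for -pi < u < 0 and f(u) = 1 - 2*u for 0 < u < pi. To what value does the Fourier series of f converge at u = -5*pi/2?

u = -5*pi/2 differs from u = -pi/2 by -1 full period(s), and the series is 2*pi-periodic.
f is continuous at u = -pi/2 with value -2 + 3*pi/2, so the series converges to -2 + 3*pi/2 there.

-2 + 3*pi/2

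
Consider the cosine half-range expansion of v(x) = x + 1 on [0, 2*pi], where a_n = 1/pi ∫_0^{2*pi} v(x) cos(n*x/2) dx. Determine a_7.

-8/(49*pi)

a_7 = 1/pi ∫_0^{2*pi} (x + 1) cos(7*x/2) dx.
Integrating by parts (boundary term plus one more integral), an antiderivative of (x + 1) cos(7*x/2) is 2*x*sin(7*x/2)/7 + 2*sin(7*x/2)/7 + 4*cos(7*x/2)/49; evaluating from 0 to 2*pi: ∫_{0}^{2*pi} (x + 1) cos(7*x/2) dx = (-4/49) - (4/49) = -8/49.
Hence a_7 = (1/pi)·(-8/49) = -8/(49*pi).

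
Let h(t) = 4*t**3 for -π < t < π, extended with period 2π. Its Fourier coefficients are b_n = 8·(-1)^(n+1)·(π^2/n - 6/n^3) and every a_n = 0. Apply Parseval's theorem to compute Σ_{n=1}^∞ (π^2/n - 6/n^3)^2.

pi**6/14

Parseval: Σ b_n^2 = (1/π) ∫_{-π}^{π} h(t)^2 dt = 32*pi**6/7.
b_n^2 = 64·(π^2/n - 6/n^3)^2, so the sum equals (32*pi**6/7)/64 = pi**6/14.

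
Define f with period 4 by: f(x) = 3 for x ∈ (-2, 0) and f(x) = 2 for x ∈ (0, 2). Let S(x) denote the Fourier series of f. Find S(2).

At x = 2 the one-sided limits are f(2^-) = 2 and f(2^+) = 3.
By Dirichlet's theorem the series converges to their average, [(2) + (3)]/2 = 5/2.

5/2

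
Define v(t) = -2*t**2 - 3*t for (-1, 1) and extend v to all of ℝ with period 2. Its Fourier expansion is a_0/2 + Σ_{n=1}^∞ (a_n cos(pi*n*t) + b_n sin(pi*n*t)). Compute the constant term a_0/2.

a_0 = ∫_{-1}^{1} v(t) dt = -4/3.
So the constant term a_0/2 = -2/3.

-2/3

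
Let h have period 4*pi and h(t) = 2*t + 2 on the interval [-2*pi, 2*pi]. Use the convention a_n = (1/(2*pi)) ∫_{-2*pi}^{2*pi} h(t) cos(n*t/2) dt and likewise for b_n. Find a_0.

4

a_0 = (1/(2*pi)) ∫_{-2*pi}^{2*pi} h(t) dt = (1/(2*pi)) · (8*pi) = 4.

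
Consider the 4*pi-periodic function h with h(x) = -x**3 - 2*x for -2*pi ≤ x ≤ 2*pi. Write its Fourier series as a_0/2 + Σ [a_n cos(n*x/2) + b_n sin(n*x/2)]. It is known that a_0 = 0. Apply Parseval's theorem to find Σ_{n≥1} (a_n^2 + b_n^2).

Parseval: a_0^2/2 + Σ_{n≥1} (a_n^2+b_n^2) = (1/(2*pi)) ∫_{-2*pi}^{2*pi} h(x)^2 dx = 32*pi**2*(35 + 84*pi**2 + 60*pi**4)/105.
Subtract a_0^2/2 = 0: Σ (a_n^2+b_n^2) = 32*pi**2*(35 + 84*pi**2 + 60*pi**4)/105.

32*pi**2*(35 + 84*pi**2 + 60*pi**4)/105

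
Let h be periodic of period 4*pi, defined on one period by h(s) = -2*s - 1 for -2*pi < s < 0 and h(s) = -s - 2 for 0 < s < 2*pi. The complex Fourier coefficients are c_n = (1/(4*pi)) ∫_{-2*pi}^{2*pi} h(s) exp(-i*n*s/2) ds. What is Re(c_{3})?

-2/(9*pi)

Since h is real-valued, Re(c_{3}) = (1/(4*pi)) ∫_{-2*pi}^{2*pi} h(s) cos(3*s/2) ds = a_{3}/2.
Split the integral at the breakpoints.
Integrating by parts (boundary term plus one more integral), an antiderivative of (-2*s - 1) cos(3*s/2) is -4*s*sin(3*s/2)/3 - 2*sin(3*s/2)/3 - 8*cos(3*s/2)/9; evaluating from -2*pi to 0: ∫_{-2*pi}^{0} (-2*s - 1) cos(3*s/2) ds = (-8/9) - (8/9) = -16/9.
Integrating by parts (boundary term plus one more integral), an antiderivative of (-s - 2) cos(3*s/2) is -2*s*sin(3*s/2)/3 - 4*sin(3*s/2)/3 - 4*cos(3*s/2)/9; evaluating from 0 to 2*pi: ∫_{0}^{2*pi} (-s - 2) cos(3*s/2) ds = (4/9) - (-4/9) = 8/9.
So ∫_{-2*pi}^{2*pi} h(s) cos(3*s/2) ds = -8/9.
Hence Re(c_{3}) = (1/(4*pi))·(-8/9) = -2/(9*pi).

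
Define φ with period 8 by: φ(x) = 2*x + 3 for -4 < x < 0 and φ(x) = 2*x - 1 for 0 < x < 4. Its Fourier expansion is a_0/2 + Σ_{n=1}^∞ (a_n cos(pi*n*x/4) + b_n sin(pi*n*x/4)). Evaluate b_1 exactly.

8/pi

b_1 = 1/4 ∫_{-4}^{4} φ(x) sin(pi*x/4) dx.
Split the integral at the breakpoints.
Integrating by parts (boundary term plus one more integral), an antiderivative of (2*x + 3) sin(pi*x/4) is -8*x*cos(pi*x/4)/pi + 32*sin(pi*x/4)/pi**2 - 12*cos(pi*x/4)/pi; evaluating from -4 to 0: ∫_{-4}^{0} (2*x + 3) sin(pi*x/4) dx = (-12/pi) - (-20/pi) = 8/pi.
Integrating by parts (boundary term plus one more integral), an antiderivative of (2*x - 1) sin(pi*x/4) is -8*x*cos(pi*x/4)/pi + 32*sin(pi*x/4)/pi**2 + 4*cos(pi*x/4)/pi; evaluating from 0 to 4: ∫_{0}^{4} (2*x - 1) sin(pi*x/4) dx = (28/pi) - (4/pi) = 24/pi.
Summing the pieces and multiplying by (1/4) gives b_1 = 8/pi.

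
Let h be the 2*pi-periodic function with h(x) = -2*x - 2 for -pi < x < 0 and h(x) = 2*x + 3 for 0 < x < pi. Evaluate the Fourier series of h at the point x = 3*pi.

x = 3*pi differs from x = -pi by 2 full period(s), and the series is 2*pi-periodic.
At x = -pi the one-sided limits are h(-pi^-) = 3 + 2*pi and h(-pi^+) = -2 + 2*pi.
By Dirichlet's theorem the series converges to their average, [(3 + 2*pi) + (-2 + 2*pi)]/2 = 1/2 + 2*pi.

1/2 + 2*pi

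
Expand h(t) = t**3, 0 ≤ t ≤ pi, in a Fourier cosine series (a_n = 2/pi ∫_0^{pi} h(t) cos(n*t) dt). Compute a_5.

a_5 = 2/pi ∫_0^{pi} (t**3) cos(5*t) dt.
Integrating by parts three times (tabular method), an antiderivative of (t**3) cos(5*t) is t**3*sin(5*t)/5 + 3*t**2*cos(5*t)/25 - 6*t*sin(5*t)/125 - 6*cos(5*t)/625; evaluating from 0 to pi: ∫_{0}^{pi} (t**3) cos(5*t) dt = (6/625 - 3*pi**2/25) - (-6/625) = 12/625 - 3*pi**2/25.
Hence a_5 = (2/pi)·(12/625 - 3*pi**2/25) = 6*(4 - 25*pi**2)/(625*pi).

6*(4 - 25*pi**2)/(625*pi)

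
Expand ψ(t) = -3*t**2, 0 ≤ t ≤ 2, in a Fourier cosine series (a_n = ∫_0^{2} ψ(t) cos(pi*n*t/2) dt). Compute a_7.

a_7 = ∫_0^{2} (-3*t**2) cos(7*pi*t/2) dt.
Integrating by parts twice (tabular method), an antiderivative of (-3*t**2) cos(7*pi*t/2) is -6*t**2*sin(7*pi*t/2)/(7*pi) - 24*t*cos(7*pi*t/2)/(49*pi**2) + 48*sin(7*pi*t/2)/(343*pi**3); evaluating from 0 to 2: ∫_{0}^{2} (-3*t**2) cos(7*pi*t/2) dt = (48/(49*pi**2)) - (0) = 48/(49*pi**2).
Hence a_7 = 48/(49*pi**2).

48/(49*pi**2)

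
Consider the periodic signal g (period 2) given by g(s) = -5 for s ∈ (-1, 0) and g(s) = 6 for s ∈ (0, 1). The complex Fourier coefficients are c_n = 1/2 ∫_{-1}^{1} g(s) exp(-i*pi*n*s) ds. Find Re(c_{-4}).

0

Since g is real-valued, Re(c_{-4}) = 1/2 ∫_{-1}^{1} g(s) cos(-4*pi*s) ds = a_{4}/2.
Split the integral at the breakpoints.
Directly, an antiderivative of (-5) cos(-4*pi*s) is -5*sin(4*pi*s)/(4*pi); evaluating from -1 to 0: ∫_{-1}^{0} (-5) cos(-4*pi*s) ds = (0) - (0) = 0.
Directly, an antiderivative of (6) cos(-4*pi*s) is 3*sin(4*pi*s)/(2*pi); evaluating from 0 to 1: ∫_{0}^{1} (6) cos(-4*pi*s) ds = (0) - (0) = 0.
So ∫_{-1}^{1} g(s) cos(-4*pi*s) ds = 0.
Hence Re(c_{-4}) = (1/2)·(0) = 0.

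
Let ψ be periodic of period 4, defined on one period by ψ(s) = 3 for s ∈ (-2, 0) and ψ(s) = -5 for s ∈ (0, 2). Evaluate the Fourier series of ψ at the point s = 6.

-1

s = 6 differs from s = 2 by 1 full period(s), and the series is 4-periodic.
At s = 2 the one-sided limits are ψ(2^-) = -5 and ψ(2^+) = 3.
By Dirichlet's theorem the series converges to their average, [(-5) + (3)]/2 = -1.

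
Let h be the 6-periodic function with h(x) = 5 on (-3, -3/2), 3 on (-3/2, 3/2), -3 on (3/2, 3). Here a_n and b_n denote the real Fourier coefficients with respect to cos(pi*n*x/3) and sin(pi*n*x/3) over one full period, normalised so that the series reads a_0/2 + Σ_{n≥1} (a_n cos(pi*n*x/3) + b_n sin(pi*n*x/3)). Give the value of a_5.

4/(5*pi)

a_5 = 1/3 ∫_{-3}^{3} h(x) cos(5*pi*x/3) dx.
Split the integral at the breakpoints.
Directly, an antiderivative of (5) cos(5*pi*x/3) is 3*sin(5*pi*x/3)/pi; evaluating from -3 to -3/2: ∫_{-3}^{-3/2} (5) cos(5*pi*x/3) dx = (-3/pi) - (0) = -3/pi.
Directly, an antiderivative of (3) cos(5*pi*x/3) is 9*sin(5*pi*x/3)/(5*pi); evaluating from -3/2 to 3/2: ∫_{-3/2}^{3/2} (3) cos(5*pi*x/3) dx = (9/(5*pi)) - (-9/(5*pi)) = 18/(5*pi).
Directly, an antiderivative of (-3) cos(5*pi*x/3) is -9*sin(5*pi*x/3)/(5*pi); evaluating from 3/2 to 3: ∫_{3/2}^{3} (-3) cos(5*pi*x/3) dx = (0) - (-9/(5*pi)) = 9/(5*pi).
Summing the pieces and multiplying by (1/3) gives a_5 = 4/(5*pi).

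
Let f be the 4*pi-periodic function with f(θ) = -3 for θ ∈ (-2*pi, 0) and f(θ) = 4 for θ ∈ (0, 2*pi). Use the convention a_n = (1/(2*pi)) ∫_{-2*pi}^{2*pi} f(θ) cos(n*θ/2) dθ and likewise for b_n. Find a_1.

a_1 = (1/(2*pi)) ∫_{-2*pi}^{2*pi} f(θ) cos(θ/2) dθ.
Split the integral at the breakpoints.
Directly, an antiderivative of (-3) cos(θ/2) is -6*sin(θ/2); evaluating from -2*pi to 0: ∫_{-2*pi}^{0} (-3) cos(θ/2) dθ = (0) - (0) = 0.
Directly, an antiderivative of (4) cos(θ/2) is 8*sin(θ/2); evaluating from 0 to 2*pi: ∫_{0}^{2*pi} (4) cos(θ/2) dθ = (0) - (0) = 0.
Summing the pieces and multiplying by (1/(2*pi)) gives a_1 = 0.

0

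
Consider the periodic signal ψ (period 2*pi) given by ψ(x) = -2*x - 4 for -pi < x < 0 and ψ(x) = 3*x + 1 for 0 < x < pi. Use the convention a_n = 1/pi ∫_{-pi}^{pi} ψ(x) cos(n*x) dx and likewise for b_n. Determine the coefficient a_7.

a_7 = 1/pi ∫_{-pi}^{pi} ψ(x) cos(7*x) dx.
Split the integral at the breakpoints.
Integrating by parts (boundary term plus one more integral), an antiderivative of (-2*x - 4) cos(7*x) is -2*x*sin(7*x)/7 - 4*sin(7*x)/7 - 2*cos(7*x)/49; evaluating from -pi to 0: ∫_{-pi}^{0} (-2*x - 4) cos(7*x) dx = (-2/49) - (2/49) = -4/49.
Integrating by parts (boundary term plus one more integral), an antiderivative of (3*x + 1) cos(7*x) is 3*x*sin(7*x)/7 + sin(7*x)/7 + 3*cos(7*x)/49; evaluating from 0 to pi: ∫_{0}^{pi} (3*x + 1) cos(7*x) dx = (-3/49) - (3/49) = -6/49.
Summing the pieces and multiplying by (1/pi) gives a_7 = -10/(49*pi).

-10/(49*pi)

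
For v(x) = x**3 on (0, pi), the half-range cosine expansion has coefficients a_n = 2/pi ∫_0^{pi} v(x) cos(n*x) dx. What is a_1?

a_1 = 2/pi ∫_0^{pi} (x**3) cos(x) dx.
Integrating by parts three times (tabular method), an antiderivative of (x**3) cos(x) is x**3*sin(x) + 3*x**2*cos(x) - 6*x*sin(x) - 6*cos(x); evaluating from 0 to pi: ∫_{0}^{pi} (x**3) cos(x) dx = (6 - 3*pi**2) - (-6) = 12 - 3*pi**2.
Hence a_1 = (2/pi)·(12 - 3*pi**2) = -6*pi + 24/pi.

-6*pi + 24/pi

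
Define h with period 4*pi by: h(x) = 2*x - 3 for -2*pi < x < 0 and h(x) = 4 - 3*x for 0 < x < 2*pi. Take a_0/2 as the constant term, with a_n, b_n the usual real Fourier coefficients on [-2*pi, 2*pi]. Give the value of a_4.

0

a_4 = (1/(2*pi)) ∫_{-2*pi}^{2*pi} h(x) cos(2*x) dx.
Split the integral at the breakpoints.
Integrating by parts (boundary term plus one more integral), an antiderivative of (2*x - 3) cos(2*x) is x*sin(2*x) - 3*sin(2*x)/2 + cos(2*x)/2; evaluating from -2*pi to 0: ∫_{-2*pi}^{0} (2*x - 3) cos(2*x) dx = (1/2) - (1/2) = 0.
Integrating by parts (boundary term plus one more integral), an antiderivative of (4 - 3*x) cos(2*x) is -3*x*sin(2*x)/2 + 2*sin(2*x) - 3*cos(2*x)/4; evaluating from 0 to 2*pi: ∫_{0}^{2*pi} (4 - 3*x) cos(2*x) dx = (-3/4) - (-3/4) = 0.
Summing the pieces and multiplying by (1/(2*pi)) gives a_4 = 0.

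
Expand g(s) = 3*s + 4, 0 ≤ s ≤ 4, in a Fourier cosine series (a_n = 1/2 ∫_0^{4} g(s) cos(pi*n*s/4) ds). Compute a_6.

0

a_6 = 1/2 ∫_0^{4} (3*s + 4) cos(3*pi*s/2) ds.
Integrating by parts (boundary term plus one more integral), an antiderivative of (3*s + 4) cos(3*pi*s/2) is 2*s*sin(3*pi*s/2)/pi + 8*sin(3*pi*s/2)/(3*pi) + 4*cos(3*pi*s/2)/(3*pi**2); evaluating from 0 to 4: ∫_{0}^{4} (3*s + 4) cos(3*pi*s/2) ds = (4/(3*pi**2)) - (4/(3*pi**2)) = 0.
Hence a_6 = (1/2)·(0) = 0.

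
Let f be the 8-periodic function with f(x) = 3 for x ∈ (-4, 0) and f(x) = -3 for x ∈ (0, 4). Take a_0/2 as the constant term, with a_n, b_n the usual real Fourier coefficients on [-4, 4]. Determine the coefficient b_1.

-12/pi

b_1 = 1/4 ∫_{-4}^{4} f(x) sin(pi*x/4) dx.
f is odd and sin(pi*x/4) is odd, so the integrand is even and b_1 = 1/2 ∫_0^{4} f(x) sin(pi*x/4) dx.
Directly, an antiderivative of (-3) sin(pi*x/4) is 12*cos(pi*x/4)/pi; evaluating from 0 to 4: ∫_{0}^{4} (-3) sin(pi*x/4) dx = (-12/pi) - (12/pi) = -24/pi.
Hence b_1 = (1/2)·(-24/pi) = -12/pi.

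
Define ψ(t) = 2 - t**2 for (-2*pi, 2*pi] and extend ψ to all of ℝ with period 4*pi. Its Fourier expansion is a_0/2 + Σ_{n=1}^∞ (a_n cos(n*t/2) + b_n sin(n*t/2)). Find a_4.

-1

a_4 = (1/(2*pi)) ∫_{-2*pi}^{2*pi} ψ(t) cos(2*t) dt.
ψ is even and cos(2*t) is even, so the integrand is even and a_4 = 1/pi ∫_0^{2*pi} ψ(t) cos(2*t) dt.
Integrating by parts twice (tabular method), an antiderivative of (2 - t**2) cos(2*t) is -t**2*sin(2*t)/2 - t*cos(2*t)/2 + 5*sin(2*t)/4; evaluating from 0 to 2*pi: ∫_{0}^{2*pi} (2 - t**2) cos(2*t) dt = (-pi) - (0) = -pi.
Hence a_4 = (1/pi)·(-pi) = -1.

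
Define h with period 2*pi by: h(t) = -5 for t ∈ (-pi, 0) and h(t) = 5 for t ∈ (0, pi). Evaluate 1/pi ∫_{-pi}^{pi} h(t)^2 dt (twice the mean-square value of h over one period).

50

1/pi ∫_{-pi}^{pi} h(t)^2 dt = 1/pi · (50*pi) = 50.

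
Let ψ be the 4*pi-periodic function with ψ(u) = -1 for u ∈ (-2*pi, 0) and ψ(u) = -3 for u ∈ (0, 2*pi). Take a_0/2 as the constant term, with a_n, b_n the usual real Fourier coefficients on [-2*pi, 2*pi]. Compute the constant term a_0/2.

-2

a_0 = (1/(2*pi)) ∫_{-2*pi}^{2*pi} ψ(u) du = (1/(2*pi)) · (-8*pi) = -4.
So the constant term a_0/2 = -2.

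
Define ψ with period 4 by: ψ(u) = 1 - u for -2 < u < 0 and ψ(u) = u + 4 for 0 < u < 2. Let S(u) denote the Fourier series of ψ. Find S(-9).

2

u = -9 differs from u = -1 by -2 full period(s), and the series is 4-periodic.
ψ is continuous at u = -1 with value 2, so the series converges to 2 there.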